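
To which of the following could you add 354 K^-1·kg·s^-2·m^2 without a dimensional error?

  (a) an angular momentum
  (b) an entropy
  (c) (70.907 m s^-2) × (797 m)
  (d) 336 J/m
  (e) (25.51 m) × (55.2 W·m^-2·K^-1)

Reference: kg·m²·s⁻²·K⁻¹.
Each option:
  (a) [angular momentum] = kg·m²·s⁻¹
  (b) [entropy] = kg·m²·s⁻²·K⁻¹  ← same
  (c) [m·s⁻²] · [m] = m²·s⁻²
  (d) J·m⁻¹ = N·m·m⁻¹ = kg·m·s⁻²
  (e) [m] · [kg·s⁻³·K⁻¹] = kg·m·s⁻³·K⁻¹
Only (b) matches kg·m²·s⁻²·K⁻¹.

(b)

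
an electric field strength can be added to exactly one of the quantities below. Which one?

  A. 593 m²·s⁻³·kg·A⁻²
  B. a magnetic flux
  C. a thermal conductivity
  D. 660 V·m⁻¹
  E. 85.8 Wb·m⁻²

Reference: [electric field strength] = kg·m·s⁻³·A⁻¹.
Each option:
  A. kg·m²·s⁻³·A⁻²
  B. [magnetic flux] = kg·m²·s⁻²·A⁻¹
  C. [thermal conductivity] = kg·m·s⁻³·K⁻¹
  D. V·m⁻¹ = J·C⁻¹·m⁻¹ = kg·m·s⁻³·A⁻¹  ← same
  E. Wb·m⁻² = V·s·m⁻² = kg·s⁻²·A⁻¹
Only D. matches kg·m·s⁻³·A⁻¹.

D.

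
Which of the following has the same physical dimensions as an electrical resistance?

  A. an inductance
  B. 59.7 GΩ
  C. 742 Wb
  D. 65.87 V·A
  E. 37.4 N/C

Reference: [electrical resistance] = kg·m²·s⁻³·A⁻².
Each option:
  A. [inductance] = kg·m²·s⁻²·A⁻²
  B. Ω = V·A⁻¹ = kg·m²·s⁻³·A⁻²  ← same
  C. Wb = V·s = kg·m²·s⁻²·A⁻¹
  D. V·A = J·C⁻¹·A = kg·m²·s⁻³
  E. N·C⁻¹ = kg·m·s⁻²·(s·A)⁻¹ = kg·m·s⁻³·A⁻¹
Only B. matches kg·m²·s⁻³·A⁻².

B.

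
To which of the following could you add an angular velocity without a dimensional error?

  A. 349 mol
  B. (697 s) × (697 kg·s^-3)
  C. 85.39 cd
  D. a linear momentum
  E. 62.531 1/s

E.

Reference: [angular velocity] = s⁻¹.
Each option:
  A. mol
  B. [s] · [kg·s⁻³] = kg·s⁻²
  C. cd
  D. [linear momentum] = kg·m·s⁻¹
  E. s⁻¹  ← same
Only E. matches s⁻¹.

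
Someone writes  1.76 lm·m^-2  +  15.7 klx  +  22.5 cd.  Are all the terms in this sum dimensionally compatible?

Dimensions:
  1.76 lm·m^-2:  lm·m⁻² = cd·m⁻² = m⁻²·cd
  15.7 klx:  lx = lm·m⁻² = m⁻²·cd
  22.5 cd:  cd
The terms do not share a single dimension (cd vs m⁻²·cd).

No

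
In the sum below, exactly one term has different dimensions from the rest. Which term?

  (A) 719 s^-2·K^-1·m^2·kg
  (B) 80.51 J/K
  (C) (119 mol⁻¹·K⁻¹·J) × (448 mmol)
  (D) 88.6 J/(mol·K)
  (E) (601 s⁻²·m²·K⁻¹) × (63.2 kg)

(D)

Work out the base dimensions of each:
  (A) kg·m²·s⁻²·K⁻¹
  (B) J·K⁻¹ = N·m·K⁻¹ = kg·m²·s⁻²·K⁻¹
  (C) [kg·m²·s⁻²·K⁻¹·mol⁻¹] · [mol] = kg·m²·s⁻²·K⁻¹
  (D) J·mol⁻¹·K⁻¹ = N·m·mol⁻¹·K⁻¹ = kg·m²·s⁻²·K⁻¹·mol⁻¹
  (E) [m²·s⁻²·K⁻¹] · [kg] = kg·m²·s⁻²·K⁻¹
All reduce to kg·m²·s⁻²·K⁻¹ except (D), which is kg·m²·s⁻²·K⁻¹·mol⁻¹.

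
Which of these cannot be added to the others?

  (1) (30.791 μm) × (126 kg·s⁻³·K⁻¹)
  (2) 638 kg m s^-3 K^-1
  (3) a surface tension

Dimensions:
  (1) [m] · [kg·s⁻³·K⁻¹] = kg·m·s⁻³·K⁻¹
  (2) kg·m·s⁻³·K⁻¹
  (3) [surface tension] = kg·s⁻²
All reduce to kg·m·s⁻³·K⁻¹ except (3), which is kg·s⁻².

(3)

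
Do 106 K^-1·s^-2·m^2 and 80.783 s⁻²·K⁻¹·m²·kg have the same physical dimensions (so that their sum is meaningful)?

No

In SI base units:
  106 K^-1·s^-2·m^2:  m²·s⁻²·K⁻¹
  80.783 s⁻²·K⁻¹·m²·kg:  kg·m²·s⁻²·K⁻¹
m²·s⁻²·K⁻¹ ≠ kg·m²·s⁻²·K⁻¹, so they cannot be added.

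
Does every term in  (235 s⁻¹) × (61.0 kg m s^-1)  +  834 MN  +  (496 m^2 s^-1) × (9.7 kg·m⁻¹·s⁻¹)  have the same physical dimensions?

Yes

Expand each in SI base units:
  (235 s⁻¹) × (61.0 kg m s^-1):  [s⁻¹] · [kg·m·s⁻¹] = kg·m·s⁻²
  834 MN:  N = kg·m·s⁻²
  (496 m^2 s^-1) × (9.7 kg·m⁻¹·s⁻¹):  [m²·s⁻¹] · [kg·m⁻¹·s⁻¹] = kg·m·s⁻²
Every term reduces to kg·m·s⁻².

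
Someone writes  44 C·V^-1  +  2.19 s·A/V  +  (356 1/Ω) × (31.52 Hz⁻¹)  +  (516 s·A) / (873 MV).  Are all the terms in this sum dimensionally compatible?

Reduce each to base SI dimensions:
  44 C·V^-1:  C·V⁻¹ = s·A·(J·C⁻¹)⁻¹ = kg⁻¹·m⁻²·s⁴·A²
  2.19 s·A/V:  A·s·V⁻¹ = A·s·(J·C⁻¹)⁻¹ = kg⁻¹·m⁻²·s⁴·A²
  (356 1/Ω) × (31.52 Hz⁻¹):  [kg⁻¹·m⁻²·s³·A²] · [s] = kg⁻¹·m⁻²·s⁴·A²
  (516 s·A) / (873 MV):  [s·A] / [kg·m²·s⁻³·A⁻¹] = kg⁻¹·m⁻²·s⁴·A²
Every term reduces to kg⁻¹·m⁻²·s⁴·A².

Yes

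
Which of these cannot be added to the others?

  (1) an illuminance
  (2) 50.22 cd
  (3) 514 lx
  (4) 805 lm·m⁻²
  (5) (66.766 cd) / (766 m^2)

Dimensions:
  (1) [illuminance] = m⁻²·cd
  (2) cd
  (3) lx = lm·m⁻² = m⁻²·cd
  (4) lm·m⁻² = cd·m⁻² = m⁻²·cd
  (5) [cd] / [m²] = m⁻²·cd
All reduce to m⁻²·cd except (2), which is cd.

(2)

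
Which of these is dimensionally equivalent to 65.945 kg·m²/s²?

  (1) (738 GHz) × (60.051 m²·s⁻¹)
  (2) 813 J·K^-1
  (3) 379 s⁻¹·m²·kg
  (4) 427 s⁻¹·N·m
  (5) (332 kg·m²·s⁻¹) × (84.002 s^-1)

(5)

Reference: kg·m²·s⁻².
Each option:
  (1) [s⁻¹] · [m²·s⁻¹] = m²·s⁻²
  (2) J·K⁻¹ = N·m·K⁻¹ = kg·m²·s⁻²·K⁻¹
  (3) kg·m²·s⁻¹
  (4) N·m·s⁻¹ = kg·m·s⁻²·m·s⁻¹ = kg·m²·s⁻³
  (5) [kg·m²·s⁻¹] · [s⁻¹] = kg·m²·s⁻²  ← same
Only (5) matches kg·m²·s⁻².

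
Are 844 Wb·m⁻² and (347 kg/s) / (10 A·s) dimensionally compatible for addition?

Expand each in SI base units:
  844 Wb·m⁻²:  Wb·m⁻² = V·s·m⁻² = kg·s⁻²·A⁻¹
  (347 kg/s) / (10 A·s):  [kg·s⁻¹] / [s·A] = kg·s⁻²·A⁻¹
Both are kg·s⁻²·A⁻¹, so they have the same dimensions and can be added.

Yes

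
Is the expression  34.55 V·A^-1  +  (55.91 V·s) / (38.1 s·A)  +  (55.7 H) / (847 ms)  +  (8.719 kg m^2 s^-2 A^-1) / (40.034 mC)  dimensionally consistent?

Yes

Dimensions:
  34.55 V·A^-1:  V·A⁻¹ = J·C⁻¹·A⁻¹ = kg·m²·s⁻³·A⁻²
  (55.91 V·s) / (38.1 s·A):  [kg·m²·s⁻²·A⁻¹] / [s·A] = kg·m²·s⁻³·A⁻²
  (55.7 H) / (847 ms):  [kg·m²·s⁻²·A⁻²] / [s] = kg·m²·s⁻³·A⁻²
  (8.719 kg m^2 s^-2 A^-1) / (40.034 mC):  [kg·m²·s⁻²·A⁻¹] / [s·A] = kg·m²·s⁻³·A⁻²
Every term reduces to kg·m²·s⁻³·A⁻².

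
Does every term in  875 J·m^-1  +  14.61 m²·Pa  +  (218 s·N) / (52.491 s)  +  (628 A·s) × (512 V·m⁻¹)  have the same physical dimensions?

Yes

Expand each in SI base units:
  875 J·m^-1:  J·m⁻¹ = N·m·m⁻¹ = kg·m·s⁻²
  14.61 m²·Pa:  Pa·m² = N·m⁻²·m² = kg·m·s⁻²
  (218 s·N) / (52.491 s):  [kg·m·s⁻¹] / [s] = kg·m·s⁻²
  (628 A·s) × (512 V·m⁻¹):  [s·A] · [kg·m·s⁻³·A⁻¹] = kg·m·s⁻²
Every term reduces to kg·m·s⁻².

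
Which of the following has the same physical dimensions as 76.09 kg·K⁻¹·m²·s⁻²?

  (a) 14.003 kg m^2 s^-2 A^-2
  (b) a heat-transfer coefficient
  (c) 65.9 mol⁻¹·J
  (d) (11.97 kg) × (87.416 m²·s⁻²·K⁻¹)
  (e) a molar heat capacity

Reference: kg·m²·s⁻²·K⁻¹.
Each option:
  (a) kg·m²·s⁻²·A⁻²
  (b) [heat-transfer coefficient] = kg·s⁻³·K⁻¹
  (c) J·mol⁻¹ = N·m·mol⁻¹ = kg·m²·s⁻²·mol⁻¹
  (d) [kg] · [m²·s⁻²·K⁻¹] = kg·m²·s⁻²·K⁻¹  ← same
  (e) [molar heat capacity] = kg·m²·s⁻²·K⁻¹·mol⁻¹
Only (d) matches kg·m²·s⁻²·K⁻¹.

(d)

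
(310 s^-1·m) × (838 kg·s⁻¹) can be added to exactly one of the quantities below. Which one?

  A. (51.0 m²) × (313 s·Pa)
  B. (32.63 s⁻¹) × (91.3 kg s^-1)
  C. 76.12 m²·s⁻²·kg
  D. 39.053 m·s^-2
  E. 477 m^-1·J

E.

Reference: [m·s⁻¹] · [kg·s⁻¹] = kg·m·s⁻².
Each option:
  A. [m²] · [kg·m⁻¹·s⁻¹] = kg·m·s⁻¹
  B. [s⁻¹] · [kg·s⁻¹] = kg·s⁻²
  C. kg·m²·s⁻²
  D. m·s⁻²
  E. J·m⁻¹ = N·m·m⁻¹ = kg·m·s⁻²  ← same
Only E. matches kg·m·s⁻².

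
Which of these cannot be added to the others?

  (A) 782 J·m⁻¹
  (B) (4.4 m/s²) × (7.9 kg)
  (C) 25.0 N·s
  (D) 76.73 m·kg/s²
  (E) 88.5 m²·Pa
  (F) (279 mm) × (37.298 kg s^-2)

Expand each in SI base units:
  (A) J·m⁻¹ = N·m·m⁻¹ = kg·m·s⁻²
  (B) [m·s⁻²] · [kg] = kg·m·s⁻²
  (C) N·s = kg·m·s⁻²·s = kg·m·s⁻¹
  (D) kg·m·s⁻²
  (E) Pa·m² = N·m⁻²·m² = kg·m·s⁻²
  (F) [m] · [kg·s⁻²] = kg·m·s⁻²
All reduce to kg·m·s⁻² except (C), which is kg·m·s⁻¹.

(C)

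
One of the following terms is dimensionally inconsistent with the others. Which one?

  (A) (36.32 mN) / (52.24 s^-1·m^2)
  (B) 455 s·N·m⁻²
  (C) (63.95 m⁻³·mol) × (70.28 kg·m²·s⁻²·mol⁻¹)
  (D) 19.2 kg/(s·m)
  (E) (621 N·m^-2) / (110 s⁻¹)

Expand each in SI base units:
  (A) [kg·m·s⁻²] / [m²·s⁻¹] = kg·m⁻¹·s⁻¹
  (B) N·s·m⁻² = kg·m·s⁻²·s·m⁻² = kg·m⁻¹·s⁻¹
  (C) [m⁻³·mol] · [kg·m²·s⁻²·mol⁻¹] = kg·m⁻¹·s⁻²
  (D) kg·m⁻¹·s⁻¹
  (E) [kg·m⁻¹·s⁻²] / [s⁻¹] = kg·m⁻¹·s⁻¹
All reduce to kg·m⁻¹·s⁻¹ except (C), which is kg·m⁻¹·s⁻².

(C)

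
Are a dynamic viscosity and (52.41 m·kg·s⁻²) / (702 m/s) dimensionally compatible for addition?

No

Work out the base dimensions of each:
  a dynamic viscosity:  [dynamic viscosity] = kg·m⁻¹·s⁻¹
  (52.41 m·kg·s⁻²) / (702 m/s):  [kg·m·s⁻²] / [m·s⁻¹] = kg·s⁻¹
kg·m⁻¹·s⁻¹ ≠ kg·s⁻¹, so they cannot be added.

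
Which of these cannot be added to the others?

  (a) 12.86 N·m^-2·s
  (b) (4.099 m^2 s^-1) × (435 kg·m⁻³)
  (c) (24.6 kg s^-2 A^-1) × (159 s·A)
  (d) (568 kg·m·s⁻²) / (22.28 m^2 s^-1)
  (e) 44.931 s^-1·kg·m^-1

In SI base units:
  (a) N·s·m⁻² = kg·m·s⁻²·s·m⁻² = kg·m⁻¹·s⁻¹
  (b) [m²·s⁻¹] · [kg·m⁻³] = kg·m⁻¹·s⁻¹
  (c) [kg·s⁻²·A⁻¹] · [s·A] = kg·s⁻¹
  (d) [kg·m·s⁻²] / [m²·s⁻¹] = kg·m⁻¹·s⁻¹
  (e) kg·m⁻¹·s⁻¹
All reduce to kg·m⁻¹·s⁻¹ except (c), which is kg·s⁻¹.

(c)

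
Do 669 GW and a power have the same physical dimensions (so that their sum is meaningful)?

Expand each in SI base units:
  669 GW:  W = J·s⁻¹ = kg·m²·s⁻³
  a power:  [power] = kg·m²·s⁻³
Both are kg·m²·s⁻³, so they have the same dimensions and can be added.

Yes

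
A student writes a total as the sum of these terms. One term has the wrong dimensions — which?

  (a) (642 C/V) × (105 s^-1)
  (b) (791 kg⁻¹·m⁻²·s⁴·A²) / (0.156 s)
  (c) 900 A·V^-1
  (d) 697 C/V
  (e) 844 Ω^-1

(d)

Dimensions:
  (a) [kg⁻¹·m⁻²·s⁴·A²] · [s⁻¹] = kg⁻¹·m⁻²·s³·A²
  (b) [kg⁻¹·m⁻²·s⁴·A²] / [s] = kg⁻¹·m⁻²·s³·A²
  (c) A·V⁻¹ = A·(J·C⁻¹)⁻¹ = kg⁻¹·m⁻²·s³·A²
  (d) C·V⁻¹ = s·A·(J·C⁻¹)⁻¹ = kg⁻¹·m⁻²·s⁴·A²
  (e) Ω⁻¹ = (V·A⁻¹)⁻¹ = kg⁻¹·m⁻²·s³·A²
All reduce to kg⁻¹·m⁻²·s³·A² except (d), which is kg⁻¹·m⁻²·s⁴·A².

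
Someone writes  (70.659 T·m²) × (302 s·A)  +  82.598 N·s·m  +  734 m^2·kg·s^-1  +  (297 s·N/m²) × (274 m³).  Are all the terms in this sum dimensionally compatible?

Yes

Reduce each to base SI dimensions:
  (70.659 T·m²) × (302 s·A):  [kg·m²·s⁻²·A⁻¹] · [s·A] = kg·m²·s⁻¹
  82.598 N·s·m:  N·m·s = kg·m·s⁻²·m·s = kg·m²·s⁻¹
  734 m^2·kg·s^-1:  kg·m²·s⁻¹
  (297 s·N/m²) × (274 m³):  [kg·m⁻¹·s⁻¹] · [m³] = kg·m²·s⁻¹
Every term reduces to kg·m²·s⁻¹.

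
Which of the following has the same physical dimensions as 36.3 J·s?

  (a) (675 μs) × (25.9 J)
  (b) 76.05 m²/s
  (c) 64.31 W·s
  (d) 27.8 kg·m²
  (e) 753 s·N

Reference: J·s = N·m·s = kg·m²·s⁻¹.
Each option:
  (a) [s] · [kg·m²·s⁻²] = kg·m²·s⁻¹  ← same
  (b) m²·s⁻¹
  (c) W·s = J·s⁻¹·s = kg·m²·s⁻²
  (d) kg·m²
  (e) N·s = kg·m·s⁻²·s = kg·m·s⁻¹
Only (a) matches kg·m²·s⁻¹.

(a)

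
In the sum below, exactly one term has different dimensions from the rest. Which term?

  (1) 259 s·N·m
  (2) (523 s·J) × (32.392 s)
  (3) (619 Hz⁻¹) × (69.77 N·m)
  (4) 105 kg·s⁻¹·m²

(2)

Reduce each to base SI dimensions:
  (1) N·m·s = kg·m·s⁻²·m·s = kg·m²·s⁻¹
  (2) [kg·m²·s⁻¹] · [s] = kg·m²
  (3) [s] · [kg·m²·s⁻²] = kg·m²·s⁻¹
  (4) kg·m²·s⁻¹
All reduce to kg·m²·s⁻¹ except (2), which is kg·m².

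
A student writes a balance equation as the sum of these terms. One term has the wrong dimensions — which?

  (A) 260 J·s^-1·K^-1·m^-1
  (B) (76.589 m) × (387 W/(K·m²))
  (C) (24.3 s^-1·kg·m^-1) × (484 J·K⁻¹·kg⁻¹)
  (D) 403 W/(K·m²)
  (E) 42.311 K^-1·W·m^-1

Dimensions:
  (A) J·s⁻¹·m⁻¹·K⁻¹ = N·m·s⁻¹·m⁻¹·K⁻¹ = kg·m·s⁻³·K⁻¹
  (B) [m] · [kg·s⁻³·K⁻¹] = kg·m·s⁻³·K⁻¹
  (C) [kg·m⁻¹·s⁻¹] · [m²·s⁻²·K⁻¹] = kg·m·s⁻³·K⁻¹
  (D) W·m⁻²·K⁻¹ = J·s⁻¹·m⁻²·K⁻¹ = kg·s⁻³·K⁻¹
  (E) W·m⁻¹·K⁻¹ = J·s⁻¹·m⁻¹·K⁻¹ = kg·m·s⁻³·K⁻¹
All reduce to kg·m·s⁻³·K⁻¹ except (D), which is kg·s⁻³·K⁻¹.

(D)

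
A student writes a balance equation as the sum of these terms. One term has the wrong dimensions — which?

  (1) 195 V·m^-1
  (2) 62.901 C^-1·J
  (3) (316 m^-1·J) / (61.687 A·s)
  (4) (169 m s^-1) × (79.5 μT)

Expand each in SI base units:
  (1) V·m⁻¹ = J·C⁻¹·m⁻¹ = kg·m·s⁻³·A⁻¹
  (2) J·C⁻¹ = N·m·(s·A)⁻¹ = kg·m²·s⁻³·A⁻¹
  (3) [kg·m·s⁻²] / [s·A] = kg·m·s⁻³·A⁻¹
  (4) [m·s⁻¹] · [kg·s⁻²·A⁻¹] = kg·m·s⁻³·A⁻¹
All reduce to kg·m·s⁻³·A⁻¹ except (2), which is kg·m²·s⁻³·A⁻¹.

(2)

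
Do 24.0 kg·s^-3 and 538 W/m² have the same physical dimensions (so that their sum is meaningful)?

Work out the base dimensions of each:
  24.0 kg·s^-3:  kg·s⁻³
  538 W/m²:  W·m⁻² = J·s⁻¹·m⁻² = kg·s⁻³
Both are kg·s⁻³, so they have the same dimensions and can be added.

Yes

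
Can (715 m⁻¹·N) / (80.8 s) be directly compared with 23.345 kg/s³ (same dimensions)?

Yes

Reduce each to base SI dimensions:
  (715 m⁻¹·N) / (80.8 s):  [kg·s⁻²] / [s] = kg·s⁻³
  23.345 kg/s³:  kg·s⁻³
Both are kg·s⁻³, so they have the same dimensions and can be added.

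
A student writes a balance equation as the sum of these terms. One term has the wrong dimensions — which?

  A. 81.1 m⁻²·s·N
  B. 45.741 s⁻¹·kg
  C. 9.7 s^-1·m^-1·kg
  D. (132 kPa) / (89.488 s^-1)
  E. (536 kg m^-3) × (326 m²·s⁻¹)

B.

Expand each in SI base units:
  A. N·s·m⁻² = kg·m·s⁻²·s·m⁻² = kg·m⁻¹·s⁻¹
  B. kg·s⁻¹
  C. kg·m⁻¹·s⁻¹
  D. [kg·m⁻¹·s⁻²] / [s⁻¹] = kg·m⁻¹·s⁻¹
  E. [kg·m⁻³] · [m²·s⁻¹] = kg·m⁻¹·s⁻¹
All reduce to kg·m⁻¹·s⁻¹ except B., which is kg·s⁻¹.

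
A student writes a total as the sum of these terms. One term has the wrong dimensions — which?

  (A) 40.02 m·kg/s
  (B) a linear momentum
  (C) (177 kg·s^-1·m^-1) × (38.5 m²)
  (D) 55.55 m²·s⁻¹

In SI base units:
  (A) kg·m·s⁻¹
  (B) [linear momentum] = kg·m·s⁻¹
  (C) [kg·m⁻¹·s⁻¹] · [m²] = kg·m·s⁻¹
  (D) m²·s⁻¹
All reduce to kg·m·s⁻¹ except (D), which is m²·s⁻¹.

(D)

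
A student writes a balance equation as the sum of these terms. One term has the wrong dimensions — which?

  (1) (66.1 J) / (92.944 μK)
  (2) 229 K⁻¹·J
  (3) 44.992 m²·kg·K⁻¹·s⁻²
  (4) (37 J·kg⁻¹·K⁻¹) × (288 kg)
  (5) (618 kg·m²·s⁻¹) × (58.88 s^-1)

Work out the base dimensions of each:
  (1) [kg·m²·s⁻²] / [K] = kg·m²·s⁻²·K⁻¹
  (2) J·K⁻¹ = N·m·K⁻¹ = kg·m²·s⁻²·K⁻¹
  (3) kg·m²·s⁻²·K⁻¹
  (4) [m²·s⁻²·K⁻¹] · [kg] = kg·m²·s⁻²·K⁻¹
  (5) [kg·m²·s⁻¹] · [s⁻¹] = kg·m²·s⁻²
All reduce to kg·m²·s⁻²·K⁻¹ except (5), which is kg·m²·s⁻².

(5)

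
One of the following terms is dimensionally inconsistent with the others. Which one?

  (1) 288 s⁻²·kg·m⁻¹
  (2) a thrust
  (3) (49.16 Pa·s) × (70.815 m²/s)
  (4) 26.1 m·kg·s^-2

Work out the base dimensions of each:
  (1) kg·m⁻¹·s⁻²
  (2) [thrust] = kg·m·s⁻²
  (3) [kg·m⁻¹·s⁻¹] · [m²·s⁻¹] = kg·m·s⁻²
  (4) kg·m·s⁻²
All reduce to kg·m·s⁻² except (1), which is kg·m⁻¹·s⁻².

(1)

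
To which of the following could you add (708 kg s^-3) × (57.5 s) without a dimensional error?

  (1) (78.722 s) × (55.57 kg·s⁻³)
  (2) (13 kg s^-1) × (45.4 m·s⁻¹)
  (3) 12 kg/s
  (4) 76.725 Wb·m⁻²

Reference: [kg·s⁻³] · [s] = kg·s⁻².
Each option:
  (1) [s] · [kg·s⁻³] = kg·s⁻²  ← same
  (2) [kg·s⁻¹] · [m·s⁻¹] = kg·m·s⁻²
  (3) kg·s⁻¹
  (4) Wb·m⁻² = V·s·m⁻² = kg·s⁻²·A⁻¹
Only (1) matches kg·s⁻².

(1)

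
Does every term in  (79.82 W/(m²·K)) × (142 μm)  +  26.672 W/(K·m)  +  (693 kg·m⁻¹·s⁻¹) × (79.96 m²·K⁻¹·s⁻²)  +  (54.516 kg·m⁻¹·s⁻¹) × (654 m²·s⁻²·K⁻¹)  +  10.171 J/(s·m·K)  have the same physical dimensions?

Expand each in SI base units:
  (79.82 W/(m²·K)) × (142 μm):  [kg·s⁻³·K⁻¹] · [m] = kg·m·s⁻³·K⁻¹
  26.672 W/(K·m):  W·m⁻¹·K⁻¹ = J·s⁻¹·m⁻¹·K⁻¹ = kg·m·s⁻³·K⁻¹
  (693 kg·m⁻¹·s⁻¹) × (79.96 m²·K⁻¹·s⁻²):  [kg·m⁻¹·s⁻¹] · [m²·s⁻²·K⁻¹] = kg·m·s⁻³·K⁻¹
  (54.516 kg·m⁻¹·s⁻¹) × (654 m²·s⁻²·K⁻¹):  [kg·m⁻¹·s⁻¹] · [m²·s⁻²·K⁻¹] = kg·m·s⁻³·K⁻¹
  10.171 J/(s·m·K):  J·s⁻¹·m⁻¹·K⁻¹ = N·m·s⁻¹·m⁻¹·K⁻¹ = kg·m·s⁻³·K⁻¹
Every term reduces to kg·m·s⁻³·K⁻¹.

Yes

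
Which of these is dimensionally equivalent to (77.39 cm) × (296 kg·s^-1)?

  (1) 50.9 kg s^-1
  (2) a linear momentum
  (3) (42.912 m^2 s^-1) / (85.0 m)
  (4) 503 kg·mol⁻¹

(2)

Reference: [m] · [kg·s⁻¹] = kg·m·s⁻¹.
Each option:
  (1) kg·s⁻¹
  (2) [linear momentum] = kg·m·s⁻¹  ← same
  (3) [m²·s⁻¹] / [m] = m·s⁻¹
  (4) kg·mol⁻¹
Only (2) matches kg·m·s⁻¹.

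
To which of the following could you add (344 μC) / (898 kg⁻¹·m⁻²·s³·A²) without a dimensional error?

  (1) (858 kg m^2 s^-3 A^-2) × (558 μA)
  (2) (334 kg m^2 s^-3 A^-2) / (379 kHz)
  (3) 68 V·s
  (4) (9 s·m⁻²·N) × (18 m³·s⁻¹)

(3)

Reference: [s·A] / [kg⁻¹·m⁻²·s³·A²] = kg·m²·s⁻²·A⁻¹.
Each option:
  (1) [kg·m²·s⁻³·A⁻²] · [A] = kg·m²·s⁻³·A⁻¹
  (2) [kg·m²·s⁻³·A⁻²] / [s⁻¹] = kg·m²·s⁻²·A⁻²
  (3) V·s = J·C⁻¹·s = kg·m²·s⁻²·A⁻¹  ← same
  (4) [kg·m⁻¹·s⁻¹] · [m³·s⁻¹] = kg·m²·s⁻²
Only (3) matches kg·m²·s⁻²·A⁻¹.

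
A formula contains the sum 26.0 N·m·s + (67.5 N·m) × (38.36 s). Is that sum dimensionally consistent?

Yes

Dimensions:
  26.0 N·m·s:  N·m·s = kg·m·s⁻²·m·s = kg·m²·s⁻¹
  (67.5 N·m) × (38.36 s):  [kg·m²·s⁻²] · [s] = kg·m²·s⁻¹
Both are kg·m²·s⁻¹, so they have the same dimensions and can be added.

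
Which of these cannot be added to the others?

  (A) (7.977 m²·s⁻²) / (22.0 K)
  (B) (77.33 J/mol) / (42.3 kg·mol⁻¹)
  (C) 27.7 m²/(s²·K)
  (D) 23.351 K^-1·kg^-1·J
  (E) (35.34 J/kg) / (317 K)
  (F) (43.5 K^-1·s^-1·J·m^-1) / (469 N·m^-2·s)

(B)

Work out the base dimensions of each:
  (A) [m²·s⁻²] / [K] = m²·s⁻²·K⁻¹
  (B) [kg·m²·s⁻²·mol⁻¹] / [kg·mol⁻¹] = m²·s⁻²
  (C) m²·s⁻²·K⁻¹
  (D) J·kg⁻¹·K⁻¹ = N·m·kg⁻¹·K⁻¹ = m²·s⁻²·K⁻¹
  (E) [m²·s⁻²] / [K] = m²·s⁻²·K⁻¹
  (F) [kg·m·s⁻³·K⁻¹] / [kg·m⁻¹·s⁻¹] = m²·s⁻²·K⁻¹
All reduce to m²·s⁻²·K⁻¹ except (B), which is m²·s⁻².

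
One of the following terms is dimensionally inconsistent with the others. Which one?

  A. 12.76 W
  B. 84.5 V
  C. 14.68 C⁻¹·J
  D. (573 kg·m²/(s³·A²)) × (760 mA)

A.

Expand each in SI base units:
  A. W = J·s⁻¹ = kg·m²·s⁻³
  B. V = J·C⁻¹ = kg·m²·s⁻³·A⁻¹
  C. J·C⁻¹ = N·m·(s·A)⁻¹ = kg·m²·s⁻³·A⁻¹
  D. [kg·m²·s⁻³·A⁻²] · [A] = kg·m²·s⁻³·A⁻¹
All reduce to kg·m²·s⁻³·A⁻¹ except A., which is kg·m²·s⁻³.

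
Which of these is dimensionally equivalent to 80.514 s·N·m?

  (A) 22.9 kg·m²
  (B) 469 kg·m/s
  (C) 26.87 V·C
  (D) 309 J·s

(D)

Reference: N·m·s = kg·m·s⁻²·m·s = kg·m²·s⁻¹.
Each option:
  (A) kg·m²
  (B) kg·m·s⁻¹
  (C) C·V = s·A·J·C⁻¹ = kg·m²·s⁻²
  (D) J·s = N·m·s = kg·m²·s⁻¹  ← same
Only (D) matches kg·m²·s⁻¹.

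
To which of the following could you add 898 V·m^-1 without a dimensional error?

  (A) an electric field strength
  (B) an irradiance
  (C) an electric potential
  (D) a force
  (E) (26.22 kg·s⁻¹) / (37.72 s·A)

(A)

Reference: V·m⁻¹ = J·C⁻¹·m⁻¹ = kg·m·s⁻³·A⁻¹.
Each option:
  (A) [electric field strength] = kg·m·s⁻³·A⁻¹  ← same
  (B) [irradiance] = kg·s⁻³
  (C) [electric potential] = kg·m²·s⁻³·A⁻¹
  (D) [force] = kg·m·s⁻²
  (E) [kg·s⁻¹] / [s·A] = kg·s⁻²·A⁻¹
Only (A) matches kg·m·s⁻³·A⁻¹.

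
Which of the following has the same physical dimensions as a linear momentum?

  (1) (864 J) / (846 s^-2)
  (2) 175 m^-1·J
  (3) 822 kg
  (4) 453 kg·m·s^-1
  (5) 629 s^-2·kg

(4)

Reference: [linear momentum] = kg·m·s⁻¹.
Each option:
  (1) [kg·m²·s⁻²] / [s⁻²] = kg·m²
  (2) J·m⁻¹ = N·m·m⁻¹ = kg·m·s⁻²
  (3) kg
  (4) kg·m·s⁻¹  ← same
  (5) kg·s⁻²
Only (4) matches kg·m·s⁻¹.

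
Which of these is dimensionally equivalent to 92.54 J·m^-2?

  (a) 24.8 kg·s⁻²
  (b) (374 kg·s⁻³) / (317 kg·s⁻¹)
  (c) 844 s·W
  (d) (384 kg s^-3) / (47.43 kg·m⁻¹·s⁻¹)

Reference: J·m⁻² = N·m·m⁻² = kg·s⁻².
Each option:
  (a) kg·s⁻²  ← same
  (b) [kg·s⁻³] / [kg·s⁻¹] = s⁻²
  (c) W·s = J·s⁻¹·s = kg·m²·s⁻²
  (d) [kg·s⁻³] / [kg·m⁻¹·s⁻¹] = m·s⁻²
Only (a) matches kg·s⁻².

(a)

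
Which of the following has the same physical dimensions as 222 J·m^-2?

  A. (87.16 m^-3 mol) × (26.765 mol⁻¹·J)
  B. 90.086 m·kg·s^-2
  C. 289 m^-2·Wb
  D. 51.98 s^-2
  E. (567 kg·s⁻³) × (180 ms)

Reference: J·m⁻² = N·m·m⁻² = kg·s⁻².
Each option:
  A. [m⁻³·mol] · [kg·m²·s⁻²·mol⁻¹] = kg·m⁻¹·s⁻²
  B. kg·m·s⁻²
  C. Wb·m⁻² = V·s·m⁻² = kg·s⁻²·A⁻¹
  D. s⁻²
  E. [kg·s⁻³] · [s] = kg·s⁻²  ← same
Only E. matches kg·s⁻².

E.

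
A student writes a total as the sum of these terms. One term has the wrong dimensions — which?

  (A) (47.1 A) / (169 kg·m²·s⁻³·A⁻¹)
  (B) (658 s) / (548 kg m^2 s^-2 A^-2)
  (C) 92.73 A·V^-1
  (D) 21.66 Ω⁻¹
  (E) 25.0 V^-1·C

In SI base units:
  (A) [A] / [kg·m²·s⁻³·A⁻¹] = kg⁻¹·m⁻²·s³·A²
  (B) [s] / [kg·m²·s⁻²·A⁻²] = kg⁻¹·m⁻²·s³·A²
  (C) A·V⁻¹ = A·(J·C⁻¹)⁻¹ = kg⁻¹·m⁻²·s³·A²
  (D) Ω⁻¹ = (V·A⁻¹)⁻¹ = kg⁻¹·m⁻²·s³·A²
  (E) C·V⁻¹ = s·A·(J·C⁻¹)⁻¹ = kg⁻¹·m⁻²·s⁴·A²
All reduce to kg⁻¹·m⁻²·s³·A² except (E), which is kg⁻¹·m⁻²·s⁴·A².

(E)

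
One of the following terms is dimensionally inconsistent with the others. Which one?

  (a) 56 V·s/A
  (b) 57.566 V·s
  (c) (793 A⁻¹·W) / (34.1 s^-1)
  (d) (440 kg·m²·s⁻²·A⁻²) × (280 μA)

(a)

Reduce each to base SI dimensions:
  (a) V·s·A⁻¹ = J·C⁻¹·s·A⁻¹ = kg·m²·s⁻²·A⁻²
  (b) V·s = J·C⁻¹·s = kg·m²·s⁻²·A⁻¹
  (c) [kg·m²·s⁻³·A⁻¹] / [s⁻¹] = kg·m²·s⁻²·A⁻¹
  (d) [kg·m²·s⁻²·A⁻²] · [A] = kg·m²·s⁻²·A⁻¹
All reduce to kg·m²·s⁻²·A⁻¹ except (a), which is kg·m²·s⁻²·A⁻².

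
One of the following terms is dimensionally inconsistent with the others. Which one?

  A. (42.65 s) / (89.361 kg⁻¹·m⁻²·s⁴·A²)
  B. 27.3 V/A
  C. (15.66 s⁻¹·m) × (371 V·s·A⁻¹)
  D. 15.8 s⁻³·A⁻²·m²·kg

C.

Reduce each to base SI dimensions:
  A. [s] / [kg⁻¹·m⁻²·s⁴·A²] = kg·m²·s⁻³·A⁻²
  B. V·A⁻¹ = J·C⁻¹·A⁻¹ = kg·m²·s⁻³·A⁻²
  C. [m·s⁻¹] · [kg·m²·s⁻²·A⁻²] = kg·m³·s⁻³·A⁻²
  D. kg·m²·s⁻³·A⁻²
All reduce to kg·m²·s⁻³·A⁻² except C., which is kg·m³·s⁻³·A⁻².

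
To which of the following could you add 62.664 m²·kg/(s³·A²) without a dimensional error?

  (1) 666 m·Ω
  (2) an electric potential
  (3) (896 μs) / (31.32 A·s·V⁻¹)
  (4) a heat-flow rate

Reference: kg·m²·s⁻³·A⁻².
Each option:
  (1) Ω·m = V·A⁻¹·m = kg·m³·s⁻³·A⁻²
  (2) [electric potential] = kg·m²·s⁻³·A⁻¹
  (3) [s] / [kg⁻¹·m⁻²·s⁴·A²] = kg·m²·s⁻³·A⁻²  ← same
  (4) [heat-flow rate] = kg·m²·s⁻³
Only (3) matches kg·m²·s⁻³·A⁻².

(3)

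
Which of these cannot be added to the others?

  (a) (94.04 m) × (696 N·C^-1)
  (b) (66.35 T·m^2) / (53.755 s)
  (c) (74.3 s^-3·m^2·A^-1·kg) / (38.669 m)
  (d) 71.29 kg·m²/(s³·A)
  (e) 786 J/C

(c)

Dimensions:
  (a) [m] · [kg·m·s⁻³·A⁻¹] = kg·m²·s⁻³·A⁻¹
  (b) [kg·m²·s⁻²·A⁻¹] / [s] = kg·m²·s⁻³·A⁻¹
  (c) [kg·m²·s⁻³·A⁻¹] / [m] = kg·m·s⁻³·A⁻¹
  (d) kg·m²·s⁻³·A⁻¹
  (e) J·C⁻¹ = N·m·(s·A)⁻¹ = kg·m²·s⁻³·A⁻¹
All reduce to kg·m²·s⁻³·A⁻¹ except (c), which is kg·m·s⁻³·A⁻¹.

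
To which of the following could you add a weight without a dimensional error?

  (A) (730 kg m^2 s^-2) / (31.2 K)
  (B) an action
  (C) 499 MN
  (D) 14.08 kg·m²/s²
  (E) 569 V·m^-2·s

(C)

Reference: [weight] = kg·m·s⁻².
Each option:
  (A) [kg·m²·s⁻²] / [K] = kg·m²·s⁻²·K⁻¹
  (B) [action] = kg·m²·s⁻¹
  (C) N = kg·m·s⁻²  ← same
  (D) kg·m²·s⁻²
  (E) V·s·m⁻² = J·C⁻¹·s·m⁻² = kg·s⁻²·A⁻¹
Only (C) matches kg·m·s⁻².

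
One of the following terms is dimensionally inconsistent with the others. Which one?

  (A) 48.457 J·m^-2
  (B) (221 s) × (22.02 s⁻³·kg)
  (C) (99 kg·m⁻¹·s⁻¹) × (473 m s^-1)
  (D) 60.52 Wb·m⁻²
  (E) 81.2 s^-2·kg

(D)

Reduce each to base SI dimensions:
  (A) J·m⁻² = N·m·m⁻² = kg·s⁻²
  (B) [s] · [kg·s⁻³] = kg·s⁻²
  (C) [kg·m⁻¹·s⁻¹] · [m·s⁻¹] = kg·s⁻²
  (D) Wb·m⁻² = V·s·m⁻² = kg·s⁻²·A⁻¹
  (E) kg·s⁻²
All reduce to kg·s⁻² except (D), which is kg·s⁻²·A⁻¹.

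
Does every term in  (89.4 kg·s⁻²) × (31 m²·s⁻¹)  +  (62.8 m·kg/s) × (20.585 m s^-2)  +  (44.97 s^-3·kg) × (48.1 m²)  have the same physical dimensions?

Yes

Expand each in SI base units:
  (89.4 kg·s⁻²) × (31 m²·s⁻¹):  [kg·s⁻²] · [m²·s⁻¹] = kg·m²·s⁻³
  (62.8 m·kg/s) × (20.585 m s^-2):  [kg·m·s⁻¹] · [m·s⁻²] = kg·m²·s⁻³
  (44.97 s^-3·kg) × (48.1 m²):  [kg·s⁻³] · [m²] = kg·m²·s⁻³
Every term reduces to kg·m²·s⁻³.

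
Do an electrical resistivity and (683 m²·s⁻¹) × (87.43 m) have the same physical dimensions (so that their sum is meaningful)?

No

In SI base units:
  an electrical resistivity:  [electrical resistivity] = kg·m³·s⁻³·A⁻²
  (683 m²·s⁻¹) × (87.43 m):  [m²·s⁻¹] · [m] = m³·s⁻¹
kg·m³·s⁻³·A⁻² ≠ m³·s⁻¹, so they cannot be added.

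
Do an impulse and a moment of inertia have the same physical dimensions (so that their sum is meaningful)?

No

Dimensions:
  an impulse:  [impulse] = kg·m·s⁻¹
  a moment of inertia:  [moment of inertia] = kg·m²
kg·m·s⁻¹ ≠ kg·m², so they cannot be added.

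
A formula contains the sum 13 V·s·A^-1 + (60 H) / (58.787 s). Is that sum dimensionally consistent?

No

Work out the base dimensions of each:
  13 V·s·A^-1:  V·s·A⁻¹ = J·C⁻¹·s·A⁻¹ = kg·m²·s⁻²·A⁻²
  (60 H) / (58.787 s):  [kg·m²·s⁻²·A⁻²] / [s] = kg·m²·s⁻³·A⁻²
kg·m²·s⁻²·A⁻² ≠ kg·m²·s⁻³·A⁻², so they cannot be added.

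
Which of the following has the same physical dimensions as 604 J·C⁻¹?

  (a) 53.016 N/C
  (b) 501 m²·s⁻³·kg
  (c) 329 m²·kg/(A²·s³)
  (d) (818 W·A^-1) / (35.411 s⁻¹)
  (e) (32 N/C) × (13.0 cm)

(e)

Reference: J·C⁻¹ = N·m·(s·A)⁻¹ = kg·m²·s⁻³·A⁻¹.
Each option:
  (a) N·C⁻¹ = kg·m·s⁻²·(s·A)⁻¹ = kg·m·s⁻³·A⁻¹
  (b) kg·m²·s⁻³
  (c) kg·m²·s⁻³·A⁻²
  (d) [kg·m²·s⁻³·A⁻¹] / [s⁻¹] = kg·m²·s⁻²·A⁻¹
  (e) [kg·m·s⁻³·A⁻¹] · [m] = kg·m²·s⁻³·A⁻¹  ← same
Only (e) matches kg·m²·s⁻³·A⁻¹.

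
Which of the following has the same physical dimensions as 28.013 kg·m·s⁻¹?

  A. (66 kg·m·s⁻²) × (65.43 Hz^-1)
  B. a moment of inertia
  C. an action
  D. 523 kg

Reference: kg·m·s⁻¹.
Each option:
  A. [kg·m·s⁻²] · [s] = kg·m·s⁻¹  ← same
  B. [moment of inertia] = kg·m²
  C. [action] = kg·m²·s⁻¹
  D. kg
Only A. matches kg·m·s⁻¹.

A.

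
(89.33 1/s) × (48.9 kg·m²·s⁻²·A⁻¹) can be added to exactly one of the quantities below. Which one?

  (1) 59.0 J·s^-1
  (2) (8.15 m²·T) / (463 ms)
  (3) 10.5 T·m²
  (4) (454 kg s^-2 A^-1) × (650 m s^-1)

Reference: [s⁻¹] · [kg·m²·s⁻²·A⁻¹] = kg·m²·s⁻³·A⁻¹.
Each option:
  (1) J·s⁻¹ = N·m·s⁻¹ = kg·m²·s⁻³
  (2) [kg·m²·s⁻²·A⁻¹] / [s] = kg·m²·s⁻³·A⁻¹  ← same
  (3) T·m² = Wb·m⁻²·m² = kg·m²·s⁻²·A⁻¹
  (4) [kg·s⁻²·A⁻¹] · [m·s⁻¹] = kg·m·s⁻³·A⁻¹
Only (2) matches kg·m²·s⁻³·A⁻¹.

(2)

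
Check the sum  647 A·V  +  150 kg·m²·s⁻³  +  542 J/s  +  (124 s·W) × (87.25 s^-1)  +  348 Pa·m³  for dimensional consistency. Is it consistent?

No

Expand each in SI base units:
  647 A·V:  V·A = J·C⁻¹·A = kg·m²·s⁻³
  150 kg·m²·s⁻³:  kg·m²·s⁻³
  542 J/s:  J·s⁻¹ = N·m·s⁻¹ = kg·m²·s⁻³
  (124 s·W) × (87.25 s^-1):  [kg·m²·s⁻²] · [s⁻¹] = kg·m²·s⁻³
  348 Pa·m³:  Pa·m³ = N·m⁻²·m³ = kg·m²·s⁻²
The terms do not share a single dimension (kg·m²·s⁻² vs kg·m²·s⁻³).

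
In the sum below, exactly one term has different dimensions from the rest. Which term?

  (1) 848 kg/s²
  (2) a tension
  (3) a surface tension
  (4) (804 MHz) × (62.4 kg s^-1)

(2)

Expand each in SI base units:
  (1) kg·s⁻²
  (2) [tension] = kg·m·s⁻²
  (3) [surface tension] = kg·s⁻²
  (4) [s⁻¹] · [kg·s⁻¹] = kg·s⁻²
All reduce to kg·s⁻² except (2), which is kg·m·s⁻².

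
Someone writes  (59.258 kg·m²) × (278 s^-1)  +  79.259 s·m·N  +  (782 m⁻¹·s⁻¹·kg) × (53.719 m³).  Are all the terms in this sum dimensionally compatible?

Expand each in SI base units:
  (59.258 kg·m²) × (278 s^-1):  [kg·m²] · [s⁻¹] = kg·m²·s⁻¹
  79.259 s·m·N:  N·m·s = kg·m·s⁻²·m·s = kg·m²·s⁻¹
  (782 m⁻¹·s⁻¹·kg) × (53.719 m³):  [kg·m⁻¹·s⁻¹] · [m³] = kg·m²·s⁻¹
Every term reduces to kg·m²·s⁻¹.

Yes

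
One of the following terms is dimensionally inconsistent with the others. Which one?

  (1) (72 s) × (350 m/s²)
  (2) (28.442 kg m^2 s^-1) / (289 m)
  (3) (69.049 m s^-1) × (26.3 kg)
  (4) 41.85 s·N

(1)

In SI base units:
  (1) [s] · [m·s⁻²] = m·s⁻¹
  (2) [kg·m²·s⁻¹] / [m] = kg·m·s⁻¹
  (3) [m·s⁻¹] · [kg] = kg·m·s⁻¹
  (4) N·s = kg·m·s⁻²·s = kg·m·s⁻¹
All reduce to kg·m·s⁻¹ except (1), which is m·s⁻¹.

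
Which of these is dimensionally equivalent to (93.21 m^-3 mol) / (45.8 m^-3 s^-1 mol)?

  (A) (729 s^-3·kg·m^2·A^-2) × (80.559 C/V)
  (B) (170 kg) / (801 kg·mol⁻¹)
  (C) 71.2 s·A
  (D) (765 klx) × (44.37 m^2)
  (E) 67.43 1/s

Reference: [m⁻³·mol] / [m⁻³·s⁻¹·mol] = s.
Each option:
  (A) [kg·m²·s⁻³·A⁻²] · [kg⁻¹·m⁻²·s⁴·A²] = s  ← same
  (B) [kg] / [kg·mol⁻¹] = mol
  (C) A·s = s·A
  (D) [m⁻²·cd] · [m²] = cd
  (E) s⁻¹
Only (A) matches s.

(A)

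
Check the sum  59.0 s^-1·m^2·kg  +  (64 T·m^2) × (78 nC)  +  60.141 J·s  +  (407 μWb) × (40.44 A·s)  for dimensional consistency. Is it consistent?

Yes

Work out the base dimensions of each:
  59.0 s^-1·m^2·kg:  kg·m²·s⁻¹
  (64 T·m^2) × (78 nC):  [kg·m²·s⁻²·A⁻¹] · [s·A] = kg·m²·s⁻¹
  60.141 J·s:  J·s = N·m·s = kg·m²·s⁻¹
  (407 μWb) × (40.44 A·s):  [kg·m²·s⁻²·A⁻¹] · [s·A] = kg·m²·s⁻¹
Every term reduces to kg·m²·s⁻¹.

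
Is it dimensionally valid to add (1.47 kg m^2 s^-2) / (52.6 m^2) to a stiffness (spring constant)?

Yes

Reduce each to base SI dimensions:
  (1.47 kg m^2 s^-2) / (52.6 m^2):  [kg·m²·s⁻²] / [m²] = kg·s⁻²
  a stiffness (spring constant):  [stiffness (spring constant)] = kg·s⁻²
Both are kg·s⁻², so they have the same dimensions and can be added.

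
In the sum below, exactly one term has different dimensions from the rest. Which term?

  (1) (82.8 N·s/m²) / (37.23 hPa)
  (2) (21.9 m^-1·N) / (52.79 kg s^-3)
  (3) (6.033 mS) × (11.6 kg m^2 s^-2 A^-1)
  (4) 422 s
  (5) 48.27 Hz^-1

(3)

Reduce each to base SI dimensions:
  (1) [kg·m⁻¹·s⁻¹] / [kg·m⁻¹·s⁻²] = s
  (2) [kg·s⁻²] / [kg·s⁻³] = s
  (3) [kg⁻¹·m⁻²·s³·A²] · [kg·m²·s⁻²·A⁻¹] = s·A
  (4) s
  (5) Hz⁻¹ = (s⁻¹)⁻¹ = s
All reduce to s except (3), which is s·A.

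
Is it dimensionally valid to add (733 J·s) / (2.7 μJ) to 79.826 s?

Yes

Expand each in SI base units:
  (733 J·s) / (2.7 μJ):  [kg·m²·s⁻¹] / [kg·m²·s⁻²] = s
  79.826 s:  s
Both are s, so they have the same dimensions and can be added.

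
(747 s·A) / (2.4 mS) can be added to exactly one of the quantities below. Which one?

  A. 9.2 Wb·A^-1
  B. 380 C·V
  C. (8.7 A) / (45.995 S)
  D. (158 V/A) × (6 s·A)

Reference: [s·A] / [kg⁻¹·m⁻²·s³·A²] = kg·m²·s⁻²·A⁻¹.
Each option:
  A. Wb·A⁻¹ = V·s·A⁻¹ = kg·m²·s⁻²·A⁻²
  B. C·V = s·A·J·C⁻¹ = kg·m²·s⁻²
  C. [A] / [kg⁻¹·m⁻²·s³·A²] = kg·m²·s⁻³·A⁻¹
  D. [kg·m²·s⁻³·A⁻²] · [s·A] = kg·m²·s⁻²·A⁻¹  ← same
Only D. matches kg·m²·s⁻²·A⁻¹.

D.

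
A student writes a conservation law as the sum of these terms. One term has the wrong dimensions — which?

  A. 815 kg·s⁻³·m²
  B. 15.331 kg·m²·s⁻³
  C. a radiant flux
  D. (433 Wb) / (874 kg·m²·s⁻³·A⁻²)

Work out the base dimensions of each:
  A. kg·m²·s⁻³
  B. kg·m²·s⁻³
  C. [radiant flux] = kg·m²·s⁻³
  D. [kg·m²·s⁻²·A⁻¹] / [kg·m²·s⁻³·A⁻²] = s·A
All reduce to kg·m²·s⁻³ except D., which is s·A.

D.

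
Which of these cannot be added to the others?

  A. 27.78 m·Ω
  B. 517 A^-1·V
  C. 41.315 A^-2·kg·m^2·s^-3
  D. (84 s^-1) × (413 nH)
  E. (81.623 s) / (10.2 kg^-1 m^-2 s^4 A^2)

Work out the base dimensions of each:
  A. Ω·m = V·A⁻¹·m = kg·m³·s⁻³·A⁻²
  B. V·A⁻¹ = J·C⁻¹·A⁻¹ = kg·m²·s⁻³·A⁻²
  C. kg·m²·s⁻³·A⁻²
  D. [s⁻¹] · [kg·m²·s⁻²·A⁻²] = kg·m²·s⁻³·A⁻²
  E. [s] / [kg⁻¹·m⁻²·s⁴·A²] = kg·m²·s⁻³·A⁻²
All reduce to kg·m²·s⁻³·A⁻² except A., which is kg·m³·s⁻³·A⁻².

A.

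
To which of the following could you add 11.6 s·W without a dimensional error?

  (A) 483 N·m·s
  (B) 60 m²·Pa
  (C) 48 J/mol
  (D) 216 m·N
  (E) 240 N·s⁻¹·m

Reference: W·s = J·s⁻¹·s = kg·m²·s⁻².
Each option:
  (A) N·m·s = kg·m·s⁻²·m·s = kg·m²·s⁻¹
  (B) Pa·m² = N·m⁻²·m² = kg·m·s⁻²
  (C) J·mol⁻¹ = N·m·mol⁻¹ = kg·m²·s⁻²·mol⁻¹
  (D) N·m = kg·m·s⁻²·m = kg·m²·s⁻²  ← same
  (E) N·m·s⁻¹ = kg·m·s⁻²·m·s⁻¹ = kg·m²·s⁻³
Only (D) matches kg·m²·s⁻².

(D)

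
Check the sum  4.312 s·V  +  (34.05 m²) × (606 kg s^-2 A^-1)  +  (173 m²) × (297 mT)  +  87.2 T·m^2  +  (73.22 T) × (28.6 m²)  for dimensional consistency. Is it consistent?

Reduce each to base SI dimensions:
  4.312 s·V:  V·s = J·C⁻¹·s = kg·m²·s⁻²·A⁻¹
  (34.05 m²) × (606 kg s^-2 A^-1):  [m²] · [kg·s⁻²·A⁻¹] = kg·m²·s⁻²·A⁻¹
  (173 m²) × (297 mT):  [m²] · [kg·s⁻²·A⁻¹] = kg·m²·s⁻²·A⁻¹
  87.2 T·m^2:  T·m² = Wb·m⁻²·m² = kg·m²·s⁻²·A⁻¹
  (73.22 T) × (28.6 m²):  [kg·s⁻²·A⁻¹] · [m²] = kg·m²·s⁻²·A⁻¹
Every term reduces to kg·m²·s⁻²·A⁻¹.

Yes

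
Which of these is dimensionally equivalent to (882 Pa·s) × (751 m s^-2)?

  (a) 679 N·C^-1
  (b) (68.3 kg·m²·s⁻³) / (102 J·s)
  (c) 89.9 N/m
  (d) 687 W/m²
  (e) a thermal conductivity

(d)

Reference: [kg·m⁻¹·s⁻¹] · [m·s⁻²] = kg·s⁻³.
Each option:
  (a) N·C⁻¹ = kg·m·s⁻²·(s·A)⁻¹ = kg·m·s⁻³·A⁻¹
  (b) [kg·m²·s⁻³] / [kg·m²·s⁻¹] = s⁻²
  (c) N·m⁻¹ = kg·m·s⁻²·m⁻¹ = kg·s⁻²
  (d) W·m⁻² = J·s⁻¹·m⁻² = kg·s⁻³  ← same
  (e) [thermal conductivity] = kg·m·s⁻³·K⁻¹
Only (d) matches kg·s⁻³.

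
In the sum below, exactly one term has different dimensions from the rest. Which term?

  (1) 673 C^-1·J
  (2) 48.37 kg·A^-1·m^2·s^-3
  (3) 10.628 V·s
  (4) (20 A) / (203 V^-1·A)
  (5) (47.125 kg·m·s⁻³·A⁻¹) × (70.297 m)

Expand each in SI base units:
  (1) J·C⁻¹ = N·m·(s·A)⁻¹ = kg·m²·s⁻³·A⁻¹
  (2) kg·m²·s⁻³·A⁻¹
  (3) V·s = J·C⁻¹·s = kg·m²·s⁻²·A⁻¹
  (4) [A] / [kg⁻¹·m⁻²·s³·A²] = kg·m²·s⁻³·A⁻¹
  (5) [kg·m·s⁻³·A⁻¹] · [m] = kg·m²·s⁻³·A⁻¹
All reduce to kg·m²·s⁻³·A⁻¹ except (3), which is kg·m²·s⁻²·A⁻¹.

(3)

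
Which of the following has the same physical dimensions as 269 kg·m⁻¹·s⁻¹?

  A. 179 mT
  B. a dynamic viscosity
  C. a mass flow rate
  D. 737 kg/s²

B.

Reference: kg·m⁻¹·s⁻¹.
Each option:
  A. T = Wb·m⁻² = kg·s⁻²·A⁻¹
  B. [dynamic viscosity] = kg·m⁻¹·s⁻¹  ← same
  C. [mass flow rate] = kg·s⁻¹
  D. kg·s⁻²
Only B. matches kg·m⁻¹·s⁻¹.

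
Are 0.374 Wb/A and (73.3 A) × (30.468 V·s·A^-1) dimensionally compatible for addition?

No

Work out the base dimensions of each:
  0.374 Wb/A:  Wb·A⁻¹ = V·s·A⁻¹ = kg·m²·s⁻²·A⁻²
  (73.3 A) × (30.468 V·s·A^-1):  [A] · [kg·m²·s⁻²·A⁻²] = kg·m²·s⁻²·A⁻¹
kg·m²·s⁻²·A⁻² ≠ kg·m²·s⁻²·A⁻¹, so they cannot be added.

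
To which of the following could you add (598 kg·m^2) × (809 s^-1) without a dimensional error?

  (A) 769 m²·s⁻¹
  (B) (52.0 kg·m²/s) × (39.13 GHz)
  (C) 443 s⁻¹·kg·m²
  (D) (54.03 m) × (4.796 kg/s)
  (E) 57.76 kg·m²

(C)

Reference: [kg·m²] · [s⁻¹] = kg·m²·s⁻¹.
Each option:
  (A) m²·s⁻¹
  (B) [kg·m²·s⁻¹] · [s⁻¹] = kg·m²·s⁻²
  (C) kg·m²·s⁻¹  ← same
  (D) [m] · [kg·s⁻¹] = kg·m·s⁻¹
  (E) kg·m²
Only (C) matches kg·m²·s⁻¹.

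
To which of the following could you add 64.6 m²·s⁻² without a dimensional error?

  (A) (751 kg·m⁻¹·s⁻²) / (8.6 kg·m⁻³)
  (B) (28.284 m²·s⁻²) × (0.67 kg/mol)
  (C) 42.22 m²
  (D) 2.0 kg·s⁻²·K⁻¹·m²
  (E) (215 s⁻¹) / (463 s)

Reference: m²·s⁻².
Each option:
  (A) [kg·m⁻¹·s⁻²] / [kg·m⁻³] = m²·s⁻²  ← same
  (B) [m²·s⁻²] · [kg·mol⁻¹] = kg·m²·s⁻²·mol⁻¹
  (C) m²
  (D) kg·m²·s⁻²·K⁻¹
  (E) [s⁻¹] / [s] = s⁻²
Only (A) matches m²·s⁻².

(A)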